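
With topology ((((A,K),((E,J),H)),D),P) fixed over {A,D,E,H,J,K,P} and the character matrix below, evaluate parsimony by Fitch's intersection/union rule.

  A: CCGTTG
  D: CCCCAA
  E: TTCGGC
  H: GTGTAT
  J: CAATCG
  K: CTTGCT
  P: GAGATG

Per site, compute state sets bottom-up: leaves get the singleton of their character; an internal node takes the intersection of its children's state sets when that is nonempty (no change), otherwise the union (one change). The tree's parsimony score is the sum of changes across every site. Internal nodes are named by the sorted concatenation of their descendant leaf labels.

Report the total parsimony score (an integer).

site 0, node AK: A={C} ∩ K={C} → {C} (+0)
site 0, node EJ: E={T} ∪ J={C} → {C,T} (+1)
site 0, node EHJ: EJ={C,T} ∪ H={G} → {C,G,T} (+1)
site 0, node AEHJK: AK={C} ∩ EHJ={C,G,T} → {C} (+0)
site 0, node ADEHJK: AEHJK={C} ∩ D={C} → {C} (+0)
site 0, node ADEHJKP: ADEHJK={C} ∪ P={G} → {C,G} (+1)
site 1, node AK: A={C} ∪ K={T} → {C,T} (+1)
site 1, node EJ: E={T} ∪ J={A} → {A,T} (+1)
site 1, node EHJ: EJ={A,T} ∩ H={T} → {T} (+0)
site 1, node AEHJK: AK={C,T} ∩ EHJ={T} → {T} (+0)
site 1, node ADEHJK: AEHJK={T} ∪ D={C} → {C,T} (+1)
site 1, node ADEHJKP: ADEHJK={C,T} ∪ P={A} → {A,C,T} (+1)
site 2, node AK: A={G} ∪ K={T} → {G,T} (+1)
site 2, node EJ: E={C} ∪ J={A} → {A,C} (+1)
site 2, node EHJ: EJ={A,C} ∪ H={G} → {A,C,G} (+1)
site 2, node AEHJK: AK={G,T} ∩ EHJ={A,C,G} → {G} (+0)
site 2, node ADEHJK: AEHJK={G} ∪ D={C} → {C,G} (+1)
site 2, node ADEHJKP: ADEHJK={C,G} ∩ P={G} → {G} (+0)
site 3, node AK: A={T} ∪ K={G} → {G,T} (+1)
site 3, node EJ: E={G} ∪ J={T} → {G,T} (+1)
site 3, node EHJ: EJ={G,T} ∩ H={T} → {T} (+0)
site 3, node AEHJK: AK={G,T} ∩ EHJ={T} → {T} (+0)
site 3, node ADEHJK: AEHJK={T} ∪ D={C} → {C,T} (+1)
site 3, node ADEHJKP: ADEHJK={C,T} ∪ P={A} → {A,C,T} (+1)
site 4, node AK: A={T} ∪ K={C} → {C,T} (+1)
site 4, node EJ: E={G} ∪ J={C} → {C,G} (+1)
site 4, node EHJ: EJ={C,G} ∪ H={A} → {A,C,G} (+1)
site 4, node AEHJK: AK={C,T} ∩ EHJ={A,C,G} → {C} (+0)
site 4, node ADEHJK: AEHJK={C} ∪ D={A} → {A,C} (+1)
site 4, node ADEHJKP: ADEHJK={A,C} ∪ P={T} → {A,C,T} (+1)
site 5, node AK: A={G} ∪ K={T} → {G,T} (+1)
site 5, node EJ: E={C} ∪ J={G} → {C,G} (+1)
site 5, node EHJ: EJ={C,G} ∪ H={T} → {C,G,T} (+1)
site 5, node AEHJK: AK={G,T} ∩ EHJ={C,G,T} → {G,T} (+0)
site 5, node ADEHJK: AEHJK={G,T} ∪ D={A} → {A,G,T} (+1)
site 5, node ADEHJKP: ADEHJK={A,G,T} ∩ P={G} → {G} (+0)
per-site changes: [3, 4, 4, 4, 5, 4]; total = 24

24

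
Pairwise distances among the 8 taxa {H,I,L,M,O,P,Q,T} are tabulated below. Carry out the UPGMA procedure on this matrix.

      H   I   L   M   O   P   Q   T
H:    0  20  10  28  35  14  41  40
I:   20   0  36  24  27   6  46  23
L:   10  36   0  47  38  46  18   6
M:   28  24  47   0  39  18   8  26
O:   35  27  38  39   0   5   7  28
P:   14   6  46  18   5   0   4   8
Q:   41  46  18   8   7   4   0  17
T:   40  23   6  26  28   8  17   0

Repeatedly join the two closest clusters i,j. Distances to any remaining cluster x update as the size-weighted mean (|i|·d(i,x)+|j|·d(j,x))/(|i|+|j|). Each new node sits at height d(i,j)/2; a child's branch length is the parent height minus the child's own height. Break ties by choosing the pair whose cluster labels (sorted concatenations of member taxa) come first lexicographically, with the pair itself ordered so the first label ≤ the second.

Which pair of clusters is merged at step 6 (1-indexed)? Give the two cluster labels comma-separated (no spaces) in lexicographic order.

1. join P+Q (d=4) ⇒ PQ; edges |P|=2, |Q|=2
  updated: d(H,PQ)=55/2, d(I,PQ)=26, d(L,PQ)=32, d(M,PQ)=13, d(O,PQ)=6, d(PQ,T)=25/2
2. join L+T (d=6) ⇒ LT; edges |L|=3, |T|=3
  updated: d(H,LT)=25, d(I,LT)=59/2, d(LT,M)=73/2, d(LT,O)=33, d(LT,PQ)=89/4
3. join O+PQ (d=6) ⇒ OPQ; edges |O|=3, |PQ|=1
  updated: d(H,OPQ)=30, d(I,OPQ)=79/3, d(LT,OPQ)=155/6, d(M,OPQ)=65/3
4. join H+I (d=20) ⇒ HI; edges |H|=10, |I|=10
  updated: d(HI,LT)=109/4, d(HI,M)=26, d(HI,OPQ)=169/6
5. join M+OPQ (d=65/3) ⇒ MOPQ; edges |M|=65/6, |OPQ|=47/6
  updated: d(HI,MOPQ)=221/8, d(LT,MOPQ)=57/2
6. join HI+LT (d=109/4) ⇒ HILT; edges |HI|=29/8, |LT|=85/8
  updated: d(HILT,MOPQ)=449/16
7. join HILT+MOPQ (d=449/16) ⇒ HILMOPQT; edges |HILT|=13/32, |MOPQ|=307/96
final tree: (((H:10,I:10):29/8,(L:3,T:3):85/8):13/32,(M:65/6,(O:3,(P:2,Q:2):1):47/6):307/96)
total length: 3385/48

HI,LT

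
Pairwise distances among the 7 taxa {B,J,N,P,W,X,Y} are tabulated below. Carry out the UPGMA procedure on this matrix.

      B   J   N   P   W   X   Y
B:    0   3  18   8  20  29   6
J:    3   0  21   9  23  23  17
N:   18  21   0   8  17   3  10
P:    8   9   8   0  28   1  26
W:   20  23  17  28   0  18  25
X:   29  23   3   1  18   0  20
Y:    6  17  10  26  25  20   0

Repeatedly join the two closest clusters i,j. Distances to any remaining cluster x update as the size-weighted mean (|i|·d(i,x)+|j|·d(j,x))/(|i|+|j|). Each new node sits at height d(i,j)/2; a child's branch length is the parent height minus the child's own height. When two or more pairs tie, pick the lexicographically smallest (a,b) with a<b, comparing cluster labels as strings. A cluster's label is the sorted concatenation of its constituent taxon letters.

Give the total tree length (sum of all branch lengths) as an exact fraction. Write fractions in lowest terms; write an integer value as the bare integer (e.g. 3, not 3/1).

373/9

iteration 1: select P,X (d=1); attach at lengths (1/2, 1/2); label the merged cluster PX
  updated: d(B,PX)=37/2, d(J,PX)=16, d(N,PX)=11/2, d(PX,W)=23, d(PX,Y)=23
iteration 2: select B,J (d=3); attach at lengths (3/2, 3/2); label the merged cluster BJ
  updated: d(BJ,N)=39/2, d(BJ,PX)=69/4, d(BJ,W)=43/2, d(BJ,Y)=23/2
iteration 3: select N,PX (d=11/2); attach at lengths (11/4, 9/4); label the merged cluster NPX
  updated: d(BJ,NPX)=18, d(NPX,W)=21, d(NPX,Y)=56/3
iteration 4: select BJ,Y (d=23/2); attach at lengths (17/4, 23/4); label the merged cluster BJY
  updated: d(BJY,NPX)=164/9, d(BJY,W)=68/3
iteration 5: select BJY,NPX (d=164/9); attach at lengths (121/36, 229/36); label the merged cluster BJNPXY
  updated: d(BJNPXY,W)=131/6
iteration 6: select BJNPXY,W (d=131/6); attach at lengths (65/36, 131/12); label the merged cluster BJNPWXY
final tree: ((((B:3/2,J:3/2):17/4,Y:23/4):121/36,(N:11/4,(P:1/2,X:1/2):9/4):229/36):65/36,W:131/12)
total length: 373/9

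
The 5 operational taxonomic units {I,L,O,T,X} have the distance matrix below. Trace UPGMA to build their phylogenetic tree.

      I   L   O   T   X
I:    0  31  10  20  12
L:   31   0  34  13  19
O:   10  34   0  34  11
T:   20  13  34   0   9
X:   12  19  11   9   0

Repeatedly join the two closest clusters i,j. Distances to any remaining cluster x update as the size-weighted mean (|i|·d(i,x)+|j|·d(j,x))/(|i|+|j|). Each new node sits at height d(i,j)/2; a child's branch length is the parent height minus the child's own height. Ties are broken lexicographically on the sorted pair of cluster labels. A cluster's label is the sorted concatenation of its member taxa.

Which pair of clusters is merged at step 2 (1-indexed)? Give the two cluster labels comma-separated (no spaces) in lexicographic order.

I,O

1. join T+X (d=9) ⇒ TX; edges |T|=9/2, |X|=9/2
  updated: d(I,TX)=16, d(L,TX)=16, d(O,TX)=45/2
2. join I+O (d=10) ⇒ IO; edges |I|=5, |O|=5
  updated: d(IO,L)=65/2, d(IO,TX)=77/4
3. join L+TX (d=16) ⇒ LTX; edges |L|=8, |TX|=7/2
  updated: d(IO,LTX)=71/3
4. join IO+LTX (d=71/3) ⇒ ILOTX; edges |IO|=41/6, |LTX|=23/6
final tree: ((I:5,O:5):41/6,(L:8,(T:9/2,X:9/2):7/2):23/6)
total length: 247/6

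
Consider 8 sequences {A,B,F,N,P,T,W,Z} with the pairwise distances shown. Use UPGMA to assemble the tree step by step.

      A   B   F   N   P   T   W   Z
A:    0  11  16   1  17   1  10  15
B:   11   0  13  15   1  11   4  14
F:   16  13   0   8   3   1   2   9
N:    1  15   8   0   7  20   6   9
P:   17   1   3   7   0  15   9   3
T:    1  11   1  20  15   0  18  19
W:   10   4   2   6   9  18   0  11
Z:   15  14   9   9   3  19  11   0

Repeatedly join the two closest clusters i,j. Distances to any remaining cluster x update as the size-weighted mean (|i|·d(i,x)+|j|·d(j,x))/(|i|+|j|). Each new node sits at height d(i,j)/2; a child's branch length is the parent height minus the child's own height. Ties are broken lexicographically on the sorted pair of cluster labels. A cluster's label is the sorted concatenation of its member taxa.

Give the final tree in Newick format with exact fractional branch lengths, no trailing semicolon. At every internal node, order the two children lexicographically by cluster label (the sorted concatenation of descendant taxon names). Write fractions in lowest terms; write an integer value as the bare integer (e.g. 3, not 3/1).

step 1: merge (A,N) at d=1; branch lengths A→1/2, N→1/2; new cluster AN
  updated: d(AN,B)=13, d(AN,F)=12, d(AN,P)=12, d(AN,T)=21/2, d(AN,W)=8, d(AN,Z)=12
step 2: merge (B,P) at d=1; branch lengths B→1/2, P→1/2; new cluster BP
  updated: d(AN,BP)=25/2, d(BP,F)=8, d(BP,T)=13, d(BP,W)=13/2, d(BP,Z)=17/2
step 3: merge (F,T) at d=1; branch lengths F→1/2, T→1/2; new cluster FT
  updated: d(AN,FT)=45/4, d(BP,FT)=21/2, d(FT,W)=10, d(FT,Z)=14
step 4: merge (BP,W) at d=13/2; branch lengths BP→11/4, W→13/4; new cluster BPW
  updated: d(AN,BPW)=11, d(BPW,FT)=31/3, d(BPW,Z)=28/3
step 5: merge (BPW,Z) at d=28/3; branch lengths BPW→17/12, Z→14/3; new cluster BPWZ
  updated: d(AN,BPWZ)=45/4, d(BPWZ,FT)=45/4
step 6: merge (AN,BPWZ) at d=45/4; branch lengths AN→41/8, BPWZ→23/24; new cluster ABNPWZ
  updated: d(ABNPWZ,FT)=45/4
step 7: merge (ABNPWZ,FT) at d=45/4; branch lengths ABNPWZ→0, FT→41/8; new cluster ABFNPTWZ
final tree: (((A:1/2,N:1/2):41/8,(((B:1/2,P:1/2):11/4,W:13/4):17/12,Z:14/3):23/24):0,(F:1/2,T:1/2):41/8)
total length: 631/24

(((A:1/2,N:1/2):41/8,(((B:1/2,P:1/2):11/4,W:13/4):17/12,Z:14/3):23/24):0,(F:1/2,T:1/2):41/8)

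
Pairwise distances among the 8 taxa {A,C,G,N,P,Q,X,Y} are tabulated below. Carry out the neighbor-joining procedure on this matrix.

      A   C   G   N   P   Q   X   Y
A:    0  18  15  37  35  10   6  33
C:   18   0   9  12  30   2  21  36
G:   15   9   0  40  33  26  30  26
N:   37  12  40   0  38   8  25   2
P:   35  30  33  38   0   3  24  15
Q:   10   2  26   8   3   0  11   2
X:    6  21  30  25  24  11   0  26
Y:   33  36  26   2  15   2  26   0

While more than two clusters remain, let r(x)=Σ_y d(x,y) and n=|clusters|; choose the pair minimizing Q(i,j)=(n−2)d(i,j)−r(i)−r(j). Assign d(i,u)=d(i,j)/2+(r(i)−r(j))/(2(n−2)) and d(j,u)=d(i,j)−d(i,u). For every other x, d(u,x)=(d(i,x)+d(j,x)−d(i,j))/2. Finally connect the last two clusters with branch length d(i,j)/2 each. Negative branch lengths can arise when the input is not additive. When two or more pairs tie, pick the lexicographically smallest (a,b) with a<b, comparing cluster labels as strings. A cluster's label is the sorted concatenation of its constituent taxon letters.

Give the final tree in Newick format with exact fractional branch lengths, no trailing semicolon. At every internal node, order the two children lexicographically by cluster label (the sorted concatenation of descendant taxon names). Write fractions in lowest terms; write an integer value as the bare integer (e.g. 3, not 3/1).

(((((A:63/20,X:57/20):55/8,(C:-3/8,G:75/8):53/8):7,(N:17/6,Y:-5/6):87/8):19/8,P:183/16):-135/32,Q:-135/32)

step 1: merge (N,Y) at d=2, Q=-290; branch lengths N→17/6, Y→-5/6; new cluster NY
  updated: d(A,NY)=34, d(C,NY)=23, d(G,NY)=32, d(NY,P)=51/2, d(NY,Q)=4, d(NY,X)=49/2
step 2: merge (A,X) at d=6, Q=-409/2; branch lengths A→63/20, X→57/20; new cluster AX
  updated: d(AX,C)=33/2, d(AX,G)=39/2, d(AX,NY)=105/4, d(AX,P)=53/2, d(AX,Q)=15/2
step 3: merge (C,G) at d=9, Q=-164; branch lengths C→-3/8, G→75/8; new cluster CG
  updated: d(AX,CG)=27/2, d(CG,NY)=23, d(CG,P)=27, d(CG,Q)=19/2
step 4: merge (AX,CG) at d=27/2, Q=-425/4; branch lengths AX→55/8, CG→53/8; new cluster ACGX
  updated: d(ACGX,NY)=143/8, d(ACGX,P)=20, d(ACGX,Q)=7/4
step 5: merge (ACGX,NY) at d=143/8, Q=-205/4; branch lengths ACGX→7, NY→87/8; new cluster ACGNXY
  updated: d(ACGNXY,P)=221/16, d(ACGNXY,Q)=-97/16
step 6: merge (ACGNXY,P) at d=221/16, Q=-43/4; branch lengths ACGNXY→19/8, P→183/16; new cluster ACGNPXY
  updated: d(ACGNPXY,Q)=-135/16
step 7: merge (ACGNPXY,Q) at d=-135/16; branch lengths ACGNPXY→-135/32, Q→-135/32; new cluster ACGNPQXY
final tree: (((((A:63/20,X:57/20):55/8,(C:-3/8,G:75/8):53/8):7,(N:17/6,Y:-5/6):87/8):19/8,P:183/16):-135/32,Q:-135/32)
total length: 215/4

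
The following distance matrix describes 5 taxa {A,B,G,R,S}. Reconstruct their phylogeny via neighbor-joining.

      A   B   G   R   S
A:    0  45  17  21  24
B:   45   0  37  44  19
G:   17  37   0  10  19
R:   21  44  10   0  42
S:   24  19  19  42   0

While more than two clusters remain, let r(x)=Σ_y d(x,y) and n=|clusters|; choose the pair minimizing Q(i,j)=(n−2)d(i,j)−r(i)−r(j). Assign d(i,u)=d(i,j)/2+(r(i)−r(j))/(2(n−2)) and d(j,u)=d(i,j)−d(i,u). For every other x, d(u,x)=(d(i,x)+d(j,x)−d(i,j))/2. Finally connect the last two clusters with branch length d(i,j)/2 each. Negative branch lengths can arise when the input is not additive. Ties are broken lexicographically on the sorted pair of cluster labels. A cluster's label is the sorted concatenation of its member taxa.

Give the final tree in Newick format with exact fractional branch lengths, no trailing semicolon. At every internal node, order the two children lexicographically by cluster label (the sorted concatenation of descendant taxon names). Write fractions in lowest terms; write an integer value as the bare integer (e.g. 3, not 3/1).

(((A:9,(B:49/3,S:8/3):16):5,G:1/4):39/8,R:39/8)

iteration 1: select B,S (d=19, Q=-192); attach at lengths (49/3, 8/3); label the merged cluster BS
  updated: d(A,BS)=25, d(BS,G)=37/2, d(BS,R)=67/2
iteration 2: select A,BS (d=25, Q=-90); attach at lengths (9, 16); label the merged cluster ABS
  updated: d(ABS,G)=21/4, d(ABS,R)=59/4
iteration 3: select ABS,G (d=21/4, Q=-30); attach at lengths (5, 1/4); label the merged cluster ABGS
  updated: d(ABGS,R)=39/4
iteration 4: select ABGS,R (d=39/4); attach at lengths (39/8, 39/8); label the merged cluster ABGRS
final tree: (((A:9,(B:49/3,S:8/3):16):5,G:1/4):39/8,R:39/8)
total length: 59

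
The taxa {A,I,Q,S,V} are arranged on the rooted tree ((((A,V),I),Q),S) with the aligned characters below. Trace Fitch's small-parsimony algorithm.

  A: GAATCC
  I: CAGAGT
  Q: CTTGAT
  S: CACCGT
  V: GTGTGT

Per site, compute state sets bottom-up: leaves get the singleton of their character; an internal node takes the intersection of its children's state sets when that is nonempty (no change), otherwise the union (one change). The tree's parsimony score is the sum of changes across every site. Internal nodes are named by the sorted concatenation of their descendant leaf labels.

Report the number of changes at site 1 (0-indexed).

2

site 0, node AV: A={G} ∩ V={G} → {G} (+0)
site 0, node AIV: AV={G} ∪ I={C} → {C,G} (+1)
site 0, node AIQV: AIV={C,G} ∩ Q={C} → {C} (+0)
site 0, node AIQSV: AIQV={C} ∩ S={C} → {C} (+0)
site 1, node AV: A={A} ∪ V={T} → {A,T} (+1)
site 1, node AIV: AV={A,T} ∩ I={A} → {A} (+0)
site 1, node AIQV: AIV={A} ∪ Q={T} → {A,T} (+1)
site 1, node AIQSV: AIQV={A,T} ∩ S={A} → {A} (+0)
site 2, node AV: A={A} ∪ V={G} → {A,G} (+1)
site 2, node AIV: AV={A,G} ∩ I={G} → {G} (+0)
site 2, node AIQV: AIV={G} ∪ Q={T} → {G,T} (+1)
site 2, node AIQSV: AIQV={G,T} ∪ S={C} → {C,G,T} (+1)
site 3, node AV: A={T} ∩ V={T} → {T} (+0)
site 3, node AIV: AV={T} ∪ I={A} → {A,T} (+1)
site 3, node AIQV: AIV={A,T} ∪ Q={G} → {A,G,T} (+1)
site 3, node AIQSV: AIQV={A,G,T} ∪ S={C} → {A,C,G,T} (+1)
site 4, node AV: A={C} ∪ V={G} → {C,G} (+1)
site 4, node AIV: AV={C,G} ∩ I={G} → {G} (+0)
site 4, node AIQV: AIV={G} ∪ Q={A} → {A,G} (+1)
site 4, node AIQSV: AIQV={A,G} ∩ S={G} → {G} (+0)
site 5, node AV: A={C} ∪ V={T} → {C,T} (+1)
site 5, node AIV: AV={C,T} ∩ I={T} → {T} (+0)
site 5, node AIQV: AIV={T} ∩ Q={T} → {T} (+0)
site 5, node AIQSV: AIQV={T} ∩ S={T} → {T} (+0)
per-site changes: [1, 2, 3, 3, 2, 1]; total = 12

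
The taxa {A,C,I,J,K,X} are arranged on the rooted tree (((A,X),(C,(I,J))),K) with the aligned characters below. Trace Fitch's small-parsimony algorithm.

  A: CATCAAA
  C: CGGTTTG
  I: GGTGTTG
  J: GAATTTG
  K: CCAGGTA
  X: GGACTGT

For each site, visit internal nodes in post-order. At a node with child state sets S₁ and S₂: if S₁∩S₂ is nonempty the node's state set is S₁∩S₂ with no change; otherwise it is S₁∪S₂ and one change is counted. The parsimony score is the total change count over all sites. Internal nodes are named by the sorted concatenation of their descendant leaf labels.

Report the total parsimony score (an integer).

AX@0: {C} ∪ {G} = {C,G} (union, +1)
IJ@0: {G} ∩ {G} = {G} (intersection, +0)
CIJ@0: {C} ∪ {G} = {C,G} (union, +1)
ACIJX@0: {C,G} ∩ {C,G} = {C,G} (intersection, +0)
ACIJKX@0: {C,G} ∩ {C} = {C} (intersection, +0)
AX@1: {A} ∪ {G} = {A,G} (union, +1)
IJ@1: {G} ∪ {A} = {A,G} (union, +1)
CIJ@1: {G} ∩ {A,G} = {G} (intersection, +0)
ACIJX@1: {A,G} ∩ {G} = {G} (intersection, +0)
ACIJKX@1: {G} ∪ {C} = {C,G} (union, +1)
AX@2: {T} ∪ {A} = {A,T} (union, +1)
IJ@2: {T} ∪ {A} = {A,T} (union, +1)
CIJ@2: {G} ∪ {A,T} = {A,G,T} (union, +1)
ACIJX@2: {A,T} ∩ {A,G,T} = {A,T} (intersection, +0)
ACIJKX@2: {A,T} ∩ {A} = {A} (intersection, +0)
AX@3: {C} ∩ {C} = {C} (intersection, +0)
IJ@3: {G} ∪ {T} = {G,T} (union, +1)
CIJ@3: {T} ∩ {G,T} = {T} (intersection, +0)
ACIJX@3: {C} ∪ {T} = {C,T} (union, +1)
ACIJKX@3: {C,T} ∪ {G} = {C,G,T} (union, +1)
AX@4: {A} ∪ {T} = {A,T} (union, +1)
IJ@4: {T} ∩ {T} = {T} (intersection, +0)
CIJ@4: {T} ∩ {T} = {T} (intersection, +0)
ACIJX@4: {A,T} ∩ {T} = {T} (intersection, +0)
ACIJKX@4: {T} ∪ {G} = {G,T} (union, +1)
AX@5: {A} ∪ {G} = {A,G} (union, +1)
IJ@5: {T} ∩ {T} = {T} (intersection, +0)
CIJ@5: {T} ∩ {T} = {T} (intersection, +0)
ACIJX@5: {A,G} ∪ {T} = {A,G,T} (union, +1)
ACIJKX@5: {A,G,T} ∩ {T} = {T} (intersection, +0)
AX@6: {A} ∪ {T} = {A,T} (union, +1)
IJ@6: {G} ∩ {G} = {G} (intersection, +0)
CIJ@6: {G} ∩ {G} = {G} (intersection, +0)
ACIJX@6: {A,T} ∪ {G} = {A,G,T} (union, +1)
ACIJKX@6: {A,G,T} ∩ {A} = {A} (intersection, +0)
per-site changes: [2, 3, 3, 3, 2, 2, 2]; total = 17

17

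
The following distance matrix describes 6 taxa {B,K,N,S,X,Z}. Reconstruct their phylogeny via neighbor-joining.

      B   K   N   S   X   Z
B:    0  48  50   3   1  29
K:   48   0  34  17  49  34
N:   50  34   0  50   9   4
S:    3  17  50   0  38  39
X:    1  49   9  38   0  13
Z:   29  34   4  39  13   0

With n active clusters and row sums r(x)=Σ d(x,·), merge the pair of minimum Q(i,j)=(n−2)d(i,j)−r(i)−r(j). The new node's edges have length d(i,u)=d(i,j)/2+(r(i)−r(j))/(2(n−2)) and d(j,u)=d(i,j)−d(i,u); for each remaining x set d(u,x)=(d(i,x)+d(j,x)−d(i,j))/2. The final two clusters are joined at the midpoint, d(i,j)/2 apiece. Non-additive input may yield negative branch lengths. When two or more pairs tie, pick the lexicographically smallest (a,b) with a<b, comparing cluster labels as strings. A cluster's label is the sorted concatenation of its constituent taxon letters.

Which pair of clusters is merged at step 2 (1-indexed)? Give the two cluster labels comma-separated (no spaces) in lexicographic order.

BS,K

1. join B+S (d=3, Q=-266) ⇒ BS; edges |B|=-1/2, |S|=7/2
  updated: d(BS,K)=31, d(BS,N)=97/2, d(BS,X)=18, d(BS,Z)=65/2
2. join BS+K (d=31, Q=-185) ⇒ BKS; edges |BS|=25/2, |K|=37/2
  updated: d(BKS,N)=103/4, d(BKS,X)=18, d(BKS,Z)=71/4
3. join BKS+X (d=18, Q=-131/2) ⇒ BKSX; edges |BKS|=115/8, |X|=29/8
  updated: d(BKSX,N)=67/8, d(BKSX,Z)=51/8
4. join BKSX+N (d=67/8, Q=-75/4) ⇒ BKNSX; edges |BKSX|=43/8, |N|=3
  updated: d(BKNSX,Z)=1
5. join BKNSX+Z (d=1) ⇒ BKNSXZ; edges |BKNSX|=1/2, |Z|=1/2
final tree: (((((B:-1/2,S:7/2):25/2,K:37/2):115/8,X:29/8):43/8,N:3):1/2,Z:1/2)
total length: 491/8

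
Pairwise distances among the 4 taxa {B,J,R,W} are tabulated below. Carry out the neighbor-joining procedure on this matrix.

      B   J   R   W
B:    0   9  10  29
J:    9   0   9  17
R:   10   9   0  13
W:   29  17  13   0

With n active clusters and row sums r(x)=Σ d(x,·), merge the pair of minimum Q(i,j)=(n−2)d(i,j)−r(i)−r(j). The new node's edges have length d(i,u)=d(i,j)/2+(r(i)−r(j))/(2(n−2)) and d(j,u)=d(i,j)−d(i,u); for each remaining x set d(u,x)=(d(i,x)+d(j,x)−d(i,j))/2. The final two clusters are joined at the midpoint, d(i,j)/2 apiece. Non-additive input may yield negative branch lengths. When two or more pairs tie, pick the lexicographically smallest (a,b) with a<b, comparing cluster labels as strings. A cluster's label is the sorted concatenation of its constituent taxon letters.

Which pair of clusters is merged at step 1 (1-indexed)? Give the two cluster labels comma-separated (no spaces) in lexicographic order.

B,J

iteration 1: select B,J (d=9, Q=-65); attach at lengths (31/4, 5/4); label the merged cluster BJ
  updated: d(BJ,R)=5, d(BJ,W)=37/2
iteration 2: select BJ,R (d=5, Q=-73/2); attach at lengths (21/4, -1/4); label the merged cluster BJR
  updated: d(BJR,W)=53/4
iteration 3: select BJR,W (d=53/4); attach at lengths (53/8, 53/8); label the merged cluster BJRW
final tree: (((B:31/4,J:5/4):21/4,R:-1/4):53/8,W:53/8)
total length: 109/4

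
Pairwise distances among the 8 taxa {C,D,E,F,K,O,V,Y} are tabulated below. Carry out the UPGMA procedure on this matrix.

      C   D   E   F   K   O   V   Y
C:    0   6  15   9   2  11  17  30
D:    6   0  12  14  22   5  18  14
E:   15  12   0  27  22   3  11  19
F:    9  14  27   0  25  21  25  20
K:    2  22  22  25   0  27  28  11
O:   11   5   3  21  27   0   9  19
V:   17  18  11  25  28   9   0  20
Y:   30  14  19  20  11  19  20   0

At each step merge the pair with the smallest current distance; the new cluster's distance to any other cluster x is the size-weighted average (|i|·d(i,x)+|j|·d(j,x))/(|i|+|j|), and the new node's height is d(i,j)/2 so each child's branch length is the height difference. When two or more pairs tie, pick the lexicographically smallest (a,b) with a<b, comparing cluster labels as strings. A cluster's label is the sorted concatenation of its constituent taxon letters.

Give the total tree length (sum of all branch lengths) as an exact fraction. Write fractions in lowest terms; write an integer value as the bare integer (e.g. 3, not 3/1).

3019/60

iteration 1: select C,K (d=2); attach at lengths (1, 1); label the merged cluster CK
  updated: d(CK,D)=14, d(CK,E)=37/2, d(CK,F)=17, d(CK,O)=19, d(CK,V)=45/2, d(CK,Y)=41/2
iteration 2: select E,O (d=3); attach at lengths (3/2, 3/2); label the merged cluster EO
  updated: d(CK,EO)=75/4, d(D,EO)=17/2, d(EO,F)=24, d(EO,V)=10, d(EO,Y)=19
iteration 3: select D,EO (d=17/2); attach at lengths (17/4, 11/4); label the merged cluster DEO
  updated: d(CK,DEO)=103/6, d(DEO,F)=62/3, d(DEO,V)=38/3, d(DEO,Y)=52/3
iteration 4: select DEO,V (d=38/3); attach at lengths (25/12, 19/3); label the merged cluster DEOV
  updated: d(CK,DEOV)=37/2, d(DEOV,F)=87/4, d(DEOV,Y)=18
iteration 5: select CK,F (d=17); attach at lengths (15/2, 17/2); label the merged cluster CFK
  updated: d(CFK,DEOV)=235/12, d(CFK,Y)=61/3
iteration 6: select DEOV,Y (d=18); attach at lengths (8/3, 9); label the merged cluster DEOVY
  updated: d(CFK,DEOVY)=296/15
iteration 7: select CFK,DEOVY (d=296/15); attach at lengths (41/30, 13/15); label the merged cluster CDEFKOVY
final tree: (((C:1,K:1):15/2,F:17/2):41/30,(((D:17/4,(E:3/2,O:3/2):11/4):25/12,V:19/3):8/3,Y:9):13/15)
total length: 3019/60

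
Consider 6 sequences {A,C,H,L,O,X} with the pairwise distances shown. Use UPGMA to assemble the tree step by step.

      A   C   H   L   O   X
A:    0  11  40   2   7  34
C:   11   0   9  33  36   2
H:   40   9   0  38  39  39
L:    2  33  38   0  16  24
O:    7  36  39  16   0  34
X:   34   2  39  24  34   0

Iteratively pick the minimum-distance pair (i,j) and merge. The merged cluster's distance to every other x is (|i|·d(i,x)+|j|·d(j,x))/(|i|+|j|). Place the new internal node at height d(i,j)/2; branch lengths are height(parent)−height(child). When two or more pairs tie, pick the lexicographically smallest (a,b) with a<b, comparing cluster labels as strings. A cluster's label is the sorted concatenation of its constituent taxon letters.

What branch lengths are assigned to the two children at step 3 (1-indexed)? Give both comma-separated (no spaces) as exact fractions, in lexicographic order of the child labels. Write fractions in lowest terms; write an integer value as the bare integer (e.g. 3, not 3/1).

19/4,23/4

step 1: merge (A,L) at d=2; branch lengths A→1, L→1; new cluster AL
  updated: d(AL,C)=22, d(AL,H)=39, d(AL,O)=23/2, d(AL,X)=29
step 2: merge (C,X) at d=2; branch lengths C→1, X→1; new cluster CX
  updated: d(AL,CX)=51/2, d(CX,H)=24, d(CX,O)=35
step 3: merge (AL,O) at d=23/2; branch lengths AL→19/4, O→23/4; new cluster ALO
  updated: d(ALO,CX)=86/3, d(ALO,H)=39
step 4: merge (CX,H) at d=24; branch lengths CX→11, H→12; new cluster CHX
  updated: d(ALO,CHX)=289/9
step 5: merge (ALO,CHX) at d=289/9; branch lengths ALO→371/36, CHX→73/18; new cluster ACHLOX
final tree: (((A:1,L:1):19/4,O:23/4):371/36,((C:1,X:1):11,H:12):73/18)
total length: 1867/36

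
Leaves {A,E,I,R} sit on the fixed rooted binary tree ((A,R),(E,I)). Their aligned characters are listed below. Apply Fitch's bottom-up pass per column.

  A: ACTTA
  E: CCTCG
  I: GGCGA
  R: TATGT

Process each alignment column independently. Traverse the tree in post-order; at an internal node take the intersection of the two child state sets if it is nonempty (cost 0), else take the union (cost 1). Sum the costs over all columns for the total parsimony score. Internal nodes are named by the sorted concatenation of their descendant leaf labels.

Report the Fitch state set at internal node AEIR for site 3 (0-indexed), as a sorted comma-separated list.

site 0, node AR: A={A} ∪ R={T} → {A,T} (+1)
site 0, node EI: E={C} ∪ I={G} → {C,G} (+1)
site 0, node AEIR: AR={A,T} ∪ EI={C,G} → {A,C,G,T} (+1)
site 1, node AR: A={C} ∪ R={A} → {A,C} (+1)
site 1, node EI: E={C} ∪ I={G} → {C,G} (+1)
site 1, node AEIR: AR={A,C} ∩ EI={C,G} → {C} (+0)
site 2, node AR: A={T} ∩ R={T} → {T} (+0)
site 2, node EI: E={T} ∪ I={C} → {C,T} (+1)
site 2, node AEIR: AR={T} ∩ EI={C,T} → {T} (+0)
site 3, node AR: A={T} ∪ R={G} → {G,T} (+1)
site 3, node EI: E={C} ∪ I={G} → {C,G} (+1)
site 3, node AEIR: AR={G,T} ∩ EI={C,G} → {G} (+0)
site 4, node AR: A={A} ∪ R={T} → {A,T} (+1)
site 4, node EI: E={G} ∪ I={A} → {A,G} (+1)
site 4, node AEIR: AR={A,T} ∩ EI={A,G} → {A} (+0)
per-site changes: [3, 2, 1, 2, 2]; total = 10

G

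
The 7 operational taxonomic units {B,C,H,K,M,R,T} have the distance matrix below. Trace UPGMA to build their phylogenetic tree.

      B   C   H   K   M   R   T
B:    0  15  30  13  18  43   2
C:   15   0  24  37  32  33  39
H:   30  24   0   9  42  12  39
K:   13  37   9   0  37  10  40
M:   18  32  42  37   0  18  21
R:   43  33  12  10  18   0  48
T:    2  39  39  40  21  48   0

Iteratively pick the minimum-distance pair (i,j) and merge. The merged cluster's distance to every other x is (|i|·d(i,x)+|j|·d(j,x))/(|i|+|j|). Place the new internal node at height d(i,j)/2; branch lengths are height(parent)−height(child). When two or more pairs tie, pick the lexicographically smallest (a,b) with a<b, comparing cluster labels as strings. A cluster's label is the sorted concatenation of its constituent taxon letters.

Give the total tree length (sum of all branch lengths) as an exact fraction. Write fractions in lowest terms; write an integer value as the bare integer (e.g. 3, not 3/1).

step 1: merge (B,T) at d=2; branch lengths B→1, T→1; new cluster BT
  updated: d(BT,C)=27, d(BT,H)=69/2, d(BT,K)=53/2, d(BT,M)=39/2, d(BT,R)=91/2
step 2: merge (H,K) at d=9; branch lengths H→9/2, K→9/2; new cluster HK
  updated: d(BT,HK)=61/2, d(C,HK)=61/2, d(HK,M)=79/2, d(HK,R)=11
step 3: merge (HK,R) at d=11; branch lengths HK→1, R→11/2; new cluster HKR
  updated: d(BT,HKR)=71/2, d(C,HKR)=94/3, d(HKR,M)=97/3
step 4: merge (BT,M) at d=39/2; branch lengths BT→35/4, M→39/4; new cluster BMT
  updated: d(BMT,C)=86/3, d(BMT,HKR)=310/9
step 5: merge (BMT,C) at d=86/3; branch lengths BMT→55/12, C→43/3; new cluster BCMT
  updated: d(BCMT,HKR)=101/3
step 6: merge (BCMT,HKR) at d=101/3; branch lengths BCMT→5/2, HKR→34/3; new cluster BCHKMRT
final tree: ((((B:1,T:1):35/4,M:39/4):55/12,C:43/3):5/2,((H:9/2,K:9/2):1,R:11/2):34/3)
total length: 275/4

275/4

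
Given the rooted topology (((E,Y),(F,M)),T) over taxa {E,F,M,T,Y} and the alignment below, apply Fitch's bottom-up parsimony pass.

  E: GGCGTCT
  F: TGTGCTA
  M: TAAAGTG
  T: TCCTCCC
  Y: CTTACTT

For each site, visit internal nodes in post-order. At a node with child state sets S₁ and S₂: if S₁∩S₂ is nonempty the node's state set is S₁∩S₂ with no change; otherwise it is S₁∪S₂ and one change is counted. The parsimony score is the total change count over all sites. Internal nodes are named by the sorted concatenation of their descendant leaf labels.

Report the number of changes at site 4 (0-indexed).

2

EY@0: {G} ∪ {C} = {C,G} (union, +1)
FM@0: {T} ∩ {T} = {T} (intersection, +0)
EFMY@0: {C,G} ∪ {T} = {C,G,T} (union, +1)
EFMTY@0: {C,G,T} ∩ {T} = {T} (intersection, +0)
EY@1: {G} ∪ {T} = {G,T} (union, +1)
FM@1: {G} ∪ {A} = {A,G} (union, +1)
EFMY@1: {G,T} ∩ {A,G} = {G} (intersection, +0)
EFMTY@1: {G} ∪ {C} = {C,G} (union, +1)
EY@2: {C} ∪ {T} = {C,T} (union, +1)
FM@2: {T} ∪ {A} = {A,T} (union, +1)
EFMY@2: {C,T} ∩ {A,T} = {T} (intersection, +0)
EFMTY@2: {T} ∪ {C} = {C,T} (union, +1)
EY@3: {G} ∪ {A} = {A,G} (union, +1)
FM@3: {G} ∪ {A} = {A,G} (union, +1)
EFMY@3: {A,G} ∩ {A,G} = {A,G} (intersection, +0)
EFMTY@3: {A,G} ∪ {T} = {A,G,T} (union, +1)
EY@4: {T} ∪ {C} = {C,T} (union, +1)
FM@4: {C} ∪ {G} = {C,G} (union, +1)
EFMY@4: {C,T} ∩ {C,G} = {C} (intersection, +0)
EFMTY@4: {C} ∩ {C} = {C} (intersection, +0)
EY@5: {C} ∪ {T} = {C,T} (union, +1)
FM@5: {T} ∩ {T} = {T} (intersection, +0)
EFMY@5: {C,T} ∩ {T} = {T} (intersection, +0)
EFMTY@5: {T} ∪ {C} = {C,T} (union, +1)
EY@6: {T} ∩ {T} = {T} (intersection, +0)
FM@6: {A} ∪ {G} = {A,G} (union, +1)
EFMY@6: {T} ∪ {A,G} = {A,G,T} (union, +1)
EFMTY@6: {A,G,T} ∪ {C} = {A,C,G,T} (union, +1)
per-site changes: [2, 3, 3, 3, 2, 2, 3]; total = 18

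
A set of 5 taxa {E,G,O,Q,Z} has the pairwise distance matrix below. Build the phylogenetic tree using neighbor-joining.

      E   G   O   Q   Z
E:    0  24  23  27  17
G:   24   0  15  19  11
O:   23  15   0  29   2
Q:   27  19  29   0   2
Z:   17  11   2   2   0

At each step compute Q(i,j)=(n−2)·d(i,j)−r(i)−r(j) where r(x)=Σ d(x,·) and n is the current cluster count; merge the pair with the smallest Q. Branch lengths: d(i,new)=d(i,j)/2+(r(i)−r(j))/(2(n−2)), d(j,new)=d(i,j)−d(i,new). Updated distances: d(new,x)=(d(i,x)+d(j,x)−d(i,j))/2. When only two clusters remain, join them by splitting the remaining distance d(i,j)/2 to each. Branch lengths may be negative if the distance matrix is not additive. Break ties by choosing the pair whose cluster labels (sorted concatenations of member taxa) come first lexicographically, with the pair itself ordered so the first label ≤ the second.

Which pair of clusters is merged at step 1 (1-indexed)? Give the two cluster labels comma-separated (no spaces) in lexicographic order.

Q,Z

step 1: merge (Q,Z) at d=2, Q=-103; branch lengths Q→17/2, Z→-13/2; new cluster QZ
  updated: d(E,QZ)=21, d(G,QZ)=14, d(O,QZ)=29/2
step 2: merge (E,QZ) at d=21, Q=-151/2; branch lengths E→121/8, QZ→47/8; new cluster EQZ
  updated: d(EQZ,G)=17/2, d(EQZ,O)=33/4
step 3: merge (EQZ,G) at d=17/2, Q=-127/4; branch lengths EQZ→7/8, G→61/8; new cluster EGQZ
  updated: d(EGQZ,O)=59/8
step 4: merge (EGQZ,O) at d=59/8; branch lengths EGQZ→59/16, O→59/16; new cluster EGOQZ
final tree: (((E:121/8,(Q:17/2,Z:-13/2):47/8):7/8,G:61/8):59/16,O:59/16)
total length: 311/8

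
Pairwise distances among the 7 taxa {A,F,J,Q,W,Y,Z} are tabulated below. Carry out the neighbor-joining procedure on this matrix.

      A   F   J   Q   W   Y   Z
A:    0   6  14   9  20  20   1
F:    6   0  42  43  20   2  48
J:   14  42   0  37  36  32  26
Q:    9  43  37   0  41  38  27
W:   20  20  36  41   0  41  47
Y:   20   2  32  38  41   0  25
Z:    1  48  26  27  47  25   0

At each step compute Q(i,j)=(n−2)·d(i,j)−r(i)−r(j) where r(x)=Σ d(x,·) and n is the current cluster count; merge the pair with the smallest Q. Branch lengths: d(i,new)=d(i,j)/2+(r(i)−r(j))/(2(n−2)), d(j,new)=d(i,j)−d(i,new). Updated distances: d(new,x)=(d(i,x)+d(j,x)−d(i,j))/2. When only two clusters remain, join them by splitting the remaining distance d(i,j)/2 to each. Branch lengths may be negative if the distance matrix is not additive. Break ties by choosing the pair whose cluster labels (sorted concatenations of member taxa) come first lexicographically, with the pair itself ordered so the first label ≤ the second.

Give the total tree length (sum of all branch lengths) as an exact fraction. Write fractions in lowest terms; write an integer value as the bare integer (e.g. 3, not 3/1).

step 1: merge (F,Y) at d=2, Q=-309; branch lengths F→13/10, Y→7/10; new cluster FY
  updated: d(A,FY)=12, d(FY,J)=36, d(FY,Q)=79/2, d(FY,W)=59/2, d(FY,Z)=71/2
step 2: merge (FY,W) at d=59/2, Q=-208; branch lengths FY→97/8, W→139/8; new cluster FWY
  updated: d(A,FWY)=5/4, d(FWY,J)=85/4, d(FWY,Q)=51/2, d(FWY,Z)=53/2
step 3: merge (FWY,J) at d=85/4, Q=-109; branch lengths FWY→20/3, J→175/12; new cluster FJWY
  updated: d(A,FJWY)=-3, d(FJWY,Q)=165/8, d(FJWY,Z)=125/8
step 4: merge (A,Z) at d=1, Q=-389/8; branch lengths A→-277/32, Z→309/32; new cluster AZ
  updated: d(AZ,FJWY)=93/16, d(AZ,Q)=35/2
step 5: merge (AZ,FJWY) at d=93/16, Q=-703/16; branch lengths AZ→43/32, FJWY→143/32; new cluster AFJWYZ
  updated: d(AFJWYZ,Q)=517/32
step 6: merge (AFJWYZ,Q) at d=517/32; branch lengths AFJWYZ→517/64, Q→517/64; new cluster AFJQWYZ
final tree: (((A:-277/32,Z:309/32):43/32,(((F:13/10,Y:7/10):97/8,W:139/8):20/3,J:175/12):143/32):517/64,Q:517/64)
total length: 2423/32

2423/32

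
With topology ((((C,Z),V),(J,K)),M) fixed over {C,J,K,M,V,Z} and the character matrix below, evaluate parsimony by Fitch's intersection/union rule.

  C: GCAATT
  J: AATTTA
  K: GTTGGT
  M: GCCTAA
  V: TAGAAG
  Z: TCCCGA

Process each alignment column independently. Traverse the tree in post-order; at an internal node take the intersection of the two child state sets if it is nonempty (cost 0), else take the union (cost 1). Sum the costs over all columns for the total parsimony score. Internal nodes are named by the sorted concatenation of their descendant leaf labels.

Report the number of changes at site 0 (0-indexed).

site 0, node CZ: C={G} ∪ Z={T} → {G,T} (+1)
site 0, node CVZ: CZ={G,T} ∩ V={T} → {T} (+0)
site 0, node JK: J={A} ∪ K={G} → {A,G} (+1)
site 0, node CJKVZ: CVZ={T} ∪ JK={A,G} → {A,G,T} (+1)
site 0, node CJKMVZ: CJKVZ={A,G,T} ∩ M={G} → {G} (+0)
site 1, node CZ: C={C} ∩ Z={C} → {C} (+0)
site 1, node CVZ: CZ={C} ∪ V={A} → {A,C} (+1)
site 1, node JK: J={A} ∪ K={T} → {A,T} (+1)
site 1, node CJKVZ: CVZ={A,C} ∩ JK={A,T} → {A} (+0)
site 1, node CJKMVZ: CJKVZ={A} ∪ M={C} → {A,C} (+1)
site 2, node CZ: C={A} ∪ Z={C} → {A,C} (+1)
site 2, node CVZ: CZ={A,C} ∪ V={G} → {A,C,G} (+1)
site 2, node JK: J={T} ∩ K={T} → {T} (+0)
site 2, node CJKVZ: CVZ={A,C,G} ∪ JK={T} → {A,C,G,T} (+1)
site 2, node CJKMVZ: CJKVZ={A,C,G,T} ∩ M={C} → {C} (+0)
site 3, node CZ: C={A} ∪ Z={C} → {A,C} (+1)
site 3, node CVZ: CZ={A,C} ∩ V={A} → {A} (+0)
site 3, node JK: J={T} ∪ K={G} → {G,T} (+1)
site 3, node CJKVZ: CVZ={A} ∪ JK={G,T} → {A,G,T} (+1)
site 3, node CJKMVZ: CJKVZ={A,G,T} ∩ M={T} → {T} (+0)
site 4, node CZ: C={T} ∪ Z={G} → {G,T} (+1)
site 4, node CVZ: CZ={G,T} ∪ V={A} → {A,G,T} (+1)
site 4, node JK: J={T} ∪ K={G} → {G,T} (+1)
site 4, node CJKVZ: CVZ={A,G,T} ∩ JK={G,T} → {G,T} (+0)
site 4, node CJKMVZ: CJKVZ={G,T} ∪ M={A} → {A,G,T} (+1)
site 5, node CZ: C={T} ∪ Z={A} → {A,T} (+1)
site 5, node CVZ: CZ={A,T} ∪ V={G} → {A,G,T} (+1)
site 5, node JK: J={A} ∪ K={T} → {A,T} (+1)
site 5, node CJKVZ: CVZ={A,G,T} ∩ JK={A,T} → {A,T} (+0)
site 5, node CJKMVZ: CJKVZ={A,T} ∩ M={A} → {A} (+0)
per-site changes: [3, 3, 3, 3, 4, 3]; total = 19

3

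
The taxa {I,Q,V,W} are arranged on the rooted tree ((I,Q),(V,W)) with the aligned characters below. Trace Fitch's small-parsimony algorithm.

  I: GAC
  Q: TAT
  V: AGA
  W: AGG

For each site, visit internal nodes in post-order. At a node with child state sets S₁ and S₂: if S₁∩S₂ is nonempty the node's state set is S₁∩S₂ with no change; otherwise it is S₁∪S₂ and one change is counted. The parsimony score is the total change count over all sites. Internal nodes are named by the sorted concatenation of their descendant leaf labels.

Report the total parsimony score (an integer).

[col 0] IQ: children I:{G}, Q:{T} ∪→ {G,T}; cost 1
[col 0] VW: children V:{A}, W:{A} ∩→ {A}; cost 0
[col 0] IQVW: children IQ:{G,T}, VW:{A} ∪→ {A,G,T}; cost 1
[col 1] IQ: children I:{A}, Q:{A} ∩→ {A}; cost 0
[col 1] VW: children V:{G}, W:{G} ∩→ {G}; cost 0
[col 1] IQVW: children IQ:{A}, VW:{G} ∪→ {A,G}; cost 1
[col 2] IQ: children I:{C}, Q:{T} ∪→ {C,T}; cost 1
[col 2] VW: children V:{A}, W:{G} ∪→ {A,G}; cost 1
[col 2] IQVW: children IQ:{C,T}, VW:{A,G} ∪→ {A,C,G,T}; cost 1
per-site changes: [2, 1, 3]; total = 6

6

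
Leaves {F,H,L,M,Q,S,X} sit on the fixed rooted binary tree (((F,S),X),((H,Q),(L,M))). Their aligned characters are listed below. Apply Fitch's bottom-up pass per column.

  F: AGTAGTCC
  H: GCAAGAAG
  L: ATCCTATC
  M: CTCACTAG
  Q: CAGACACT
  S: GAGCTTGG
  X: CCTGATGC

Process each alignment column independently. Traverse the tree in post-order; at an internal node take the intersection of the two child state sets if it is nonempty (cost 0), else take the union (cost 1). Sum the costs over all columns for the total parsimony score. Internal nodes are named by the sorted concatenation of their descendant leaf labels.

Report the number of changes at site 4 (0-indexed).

[col 0] FS: children F:{A}, S:{G} ∪→ {A,G}; cost 1
[col 0] FSX: children FS:{A,G}, X:{C} ∪→ {A,C,G}; cost 1
[col 0] HQ: children H:{G}, Q:{C} ∪→ {C,G}; cost 1
[col 0] LM: children L:{A}, M:{C} ∪→ {A,C}; cost 1
[col 0] HLMQ: children HQ:{C,G}, LM:{A,C} ∩→ {C}; cost 0
[col 0] FHLMQSX: children FSX:{A,C,G}, HLMQ:{C} ∩→ {C}; cost 0
[col 1] FS: children F:{G}, S:{A} ∪→ {A,G}; cost 1
[col 1] FSX: children FS:{A,G}, X:{C} ∪→ {A,C,G}; cost 1
[col 1] HQ: children H:{C}, Q:{A} ∪→ {A,C}; cost 1
[col 1] LM: children L:{T}, M:{T} ∩→ {T}; cost 0
[col 1] HLMQ: children HQ:{A,C}, LM:{T} ∪→ {A,C,T}; cost 1
[col 1] FHLMQSX: children FSX:{A,C,G}, HLMQ:{A,C,T} ∩→ {A,C}; cost 0
[col 2] FS: children F:{T}, S:{G} ∪→ {G,T}; cost 1
[col 2] FSX: children FS:{G,T}, X:{T} ∩→ {T}; cost 0
[col 2] HQ: children H:{A}, Q:{G} ∪→ {A,G}; cost 1
[col 2] LM: children L:{C}, M:{C} ∩→ {C}; cost 0
[col 2] HLMQ: children HQ:{A,G}, LM:{C} ∪→ {A,C,G}; cost 1
[col 2] FHLMQSX: children FSX:{T}, HLMQ:{A,C,G} ∪→ {A,C,G,T}; cost 1
[col 3] FS: children F:{A}, S:{C} ∪→ {A,C}; cost 1
[col 3] FSX: children FS:{A,C}, X:{G} ∪→ {A,C,G}; cost 1
[col 3] HQ: children H:{A}, Q:{A} ∩→ {A}; cost 0
[col 3] LM: children L:{C}, M:{A} ∪→ {A,C}; cost 1
[col 3] HLMQ: children HQ:{A}, LM:{A,C} ∩→ {A}; cost 0
[col 3] FHLMQSX: children FSX:{A,C,G}, HLMQ:{A} ∩→ {A}; cost 0
[col 4] FS: children F:{G}, S:{T} ∪→ {G,T}; cost 1
[col 4] FSX: children FS:{G,T}, X:{A} ∪→ {A,G,T}; cost 1
[col 4] HQ: children H:{G}, Q:{C} ∪→ {C,G}; cost 1
[col 4] LM: children L:{T}, M:{C} ∪→ {C,T}; cost 1
[col 4] HLMQ: children HQ:{C,G}, LM:{C,T} ∩→ {C}; cost 0
[col 4] FHLMQSX: children FSX:{A,G,T}, HLMQ:{C} ∪→ {A,C,G,T}; cost 1
[col 5] FS: children F:{T}, S:{T} ∩→ {T}; cost 0
[col 5] FSX: children FS:{T}, X:{T} ∩→ {T}; cost 0
[col 5] HQ: children H:{A}, Q:{A} ∩→ {A}; cost 0
[col 5] LM: children L:{A}, M:{T} ∪→ {A,T}; cost 1
[col 5] HLMQ: children HQ:{A}, LM:{A,T} ∩→ {A}; cost 0
[col 5] FHLMQSX: children FSX:{T}, HLMQ:{A} ∪→ {A,T}; cost 1
[col 6] FS: children F:{C}, S:{G} ∪→ {C,G}; cost 1
[col 6] FSX: children FS:{C,G}, X:{G} ∩→ {G}; cost 0
[col 6] HQ: children H:{A}, Q:{C} ∪→ {A,C}; cost 1
[col 6] LM: children L:{T}, M:{A} ∪→ {A,T}; cost 1
[col 6] HLMQ: children HQ:{A,C}, LM:{A,T} ∩→ {A}; cost 0
[col 6] FHLMQSX: children FSX:{G}, HLMQ:{A} ∪→ {A,G}; cost 1
[col 7] FS: children F:{C}, S:{G} ∪→ {C,G}; cost 1
[col 7] FSX: children FS:{C,G}, X:{C} ∩→ {C}; cost 0
[col 7] HQ: children H:{G}, Q:{T} ∪→ {G,T}; cost 1
[col 7] LM: children L:{C}, M:{G} ∪→ {C,G}; cost 1
[col 7] HLMQ: children HQ:{G,T}, LM:{C,G} ∩→ {G}; cost 0
[col 7] FHLMQSX: children FSX:{C}, HLMQ:{G} ∪→ {C,G}; cost 1
per-site changes: [4, 4, 4, 3, 5, 2, 4, 4]; total = 30

5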